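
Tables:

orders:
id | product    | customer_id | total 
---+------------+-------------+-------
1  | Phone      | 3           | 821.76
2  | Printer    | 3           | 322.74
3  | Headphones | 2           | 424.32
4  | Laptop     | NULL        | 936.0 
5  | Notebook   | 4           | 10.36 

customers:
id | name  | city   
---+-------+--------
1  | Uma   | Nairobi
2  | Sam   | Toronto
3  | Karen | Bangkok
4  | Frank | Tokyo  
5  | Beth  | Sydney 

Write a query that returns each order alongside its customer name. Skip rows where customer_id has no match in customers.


INNER JOIN keeps only orders rows whose customer_id matches an id in customers. Walk through each order:
  - order 1 (Phone): customer_id=3 -> matches Karen
  - order 2 (Printer): customer_id=3 -> matches Karen
  - order 3 (Headphones): customer_id=2 -> matches Sam
  - order 4 (Laptop): customer_id=NULL, no match -> dropped
  - order 5 (Notebook): customer_id=4 -> matches Frank
So 1 of 5 rows is dropped.

SQL:
SELECT a.product, b.name AS customer
FROM orders a
INNER JOIN customers b ON a.customer_id = b.id

Result:
product    | customer
-----------+---------
Phone      | Karen   
Printer    | Karen   
Headphones | Sam     
Notebook   | Frank   


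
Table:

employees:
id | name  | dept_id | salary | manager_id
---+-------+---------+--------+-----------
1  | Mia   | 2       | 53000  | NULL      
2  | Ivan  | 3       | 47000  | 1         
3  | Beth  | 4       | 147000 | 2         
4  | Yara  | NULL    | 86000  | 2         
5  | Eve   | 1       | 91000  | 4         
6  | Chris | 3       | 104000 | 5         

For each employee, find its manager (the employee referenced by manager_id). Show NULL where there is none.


This is a self-join: employees is joined to a second copy of itself, matching each row's manager_id to another row's id. Use LEFT JOIN so rows with manager_id=NULL are kept.
  - employee 1 (Mia): manager_id=NULL -> NULL
  - employee 2 (Ivan): manager_id=1 -> Mia
  - employee 3 (Beth): manager_id=2 -> Ivan
  - employee 4 (Yara): manager_id=2 -> Ivan
  - employee 5 (Eve): manager_id=4 -> Yara
  - employee 6 (Chris): manager_id=5 -> Eve

SQL:
SELECT a.name AS item, b.name AS manager
FROM employees a
LEFT JOIN employees b ON a.manager_id = b.id

Result:
item  | manager
------+--------
Mia   | NULL   
Ivan  | Mia    
Beth  | Ivan   
Yara  | Ivan   
Eve   | Yara   
Chris | Eve    


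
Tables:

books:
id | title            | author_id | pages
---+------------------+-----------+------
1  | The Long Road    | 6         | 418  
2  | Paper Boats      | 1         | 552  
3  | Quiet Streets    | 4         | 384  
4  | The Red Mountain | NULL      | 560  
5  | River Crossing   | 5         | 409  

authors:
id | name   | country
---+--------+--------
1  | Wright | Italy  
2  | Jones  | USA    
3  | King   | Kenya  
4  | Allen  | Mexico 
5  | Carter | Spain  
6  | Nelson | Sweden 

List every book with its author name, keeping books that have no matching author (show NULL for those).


LEFT JOIN keeps every row from books (the left table); where author_id has no match in authors, the author columns become NULL. Walk through each book:
  - book 1 (The Long Road): author_id=6 -> matches Nelson
  - book 2 (Paper Boats): author_id=1 -> matches Wright
  - book 3 (Quiet Streets): author_id=4 -> matches Allen
  - book 4 (The Red Mountain): author_id=NULL, no match -> kept with NULL
  - book 5 (River Crossing): author_id=5 -> matches Carter
All 5 rows appear; 1 has NULL author.

SQL:
SELECT a.title, b.name AS author
FROM books a
LEFT JOIN authors b ON a.author_id = b.id

Result:
title            | author
-----------------+-------
The Long Road    | Nelson
Paper Boats      | Wright
Quiet Streets    | Allen 
The Red Mountain | NULL  
River Crossing   | Carter


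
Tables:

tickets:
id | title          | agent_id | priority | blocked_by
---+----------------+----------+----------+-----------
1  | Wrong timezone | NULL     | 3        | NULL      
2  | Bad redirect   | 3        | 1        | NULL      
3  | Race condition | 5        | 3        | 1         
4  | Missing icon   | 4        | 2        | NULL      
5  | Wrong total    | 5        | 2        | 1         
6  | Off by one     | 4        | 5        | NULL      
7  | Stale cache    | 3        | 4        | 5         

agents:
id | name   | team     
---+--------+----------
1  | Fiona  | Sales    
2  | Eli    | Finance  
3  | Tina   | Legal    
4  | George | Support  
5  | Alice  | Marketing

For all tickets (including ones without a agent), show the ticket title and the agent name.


LEFT JOIN keeps every row from tickets (the left table); where agent_id has no match in agents, the agent columns become NULL. Walk through each ticket:
  - ticket 1 (Wrong timezone): agent_id=NULL, no match -> kept with NULL
  - ticket 2 (Bad redirect): agent_id=3 -> matches Tina
  - ticket 3 (Race condition): agent_id=5 -> matches Alice
  - ticket 4 (Missing icon): agent_id=4 -> matches George
  - ticket 5 (Wrong total): agent_id=5 -> matches Alice
  - ticket 6 (Off by one): agent_id=4 -> matches George
  - ticket 7 (Stale cache): agent_id=3 -> matches Tina
All 7 rows appear; 1 has NULL agent.

SQL:
SELECT a.title, b.name AS agent
FROM tickets a
LEFT JOIN agents b ON a.agent_id = b.id

Result:
title          | agent 
---------------+-------
Wrong timezone | NULL  
Bad redirect   | Tina  
Race condition | Alice 
Missing icon   | George
Wrong total    | Alice 
Off by one     | George
Stale cache    | Tina  


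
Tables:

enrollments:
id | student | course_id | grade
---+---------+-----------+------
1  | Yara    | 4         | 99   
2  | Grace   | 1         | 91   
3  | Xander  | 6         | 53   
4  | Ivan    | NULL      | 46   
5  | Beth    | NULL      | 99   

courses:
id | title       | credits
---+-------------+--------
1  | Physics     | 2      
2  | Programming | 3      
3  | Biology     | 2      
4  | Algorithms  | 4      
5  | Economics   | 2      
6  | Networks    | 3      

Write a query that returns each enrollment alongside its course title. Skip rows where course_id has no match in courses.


INNER JOIN keeps only enrollments rows whose course_id matches an id in courses. Walk through each enrollment:
  - enrollment 1 (Yara): course_id=4 -> matches Algorithms
  - enrollment 2 (Grace): course_id=1 -> matches Physics
  - enrollment 3 (Xander): course_id=6 -> matches Networks
  - enrollment 4 (Ivan): course_id=NULL, no match -> dropped
  - enrollment 5 (Beth): course_id=NULL, no match -> dropped
So 2 of 5 rows are dropped.

SQL:
SELECT a.student, b.title AS course
FROM enrollments a
INNER JOIN courses b ON a.course_id = b.id

Result:
student | course    
--------+-----------
Yara    | Algorithms
Grace   | Physics   
Xander  | Networks  


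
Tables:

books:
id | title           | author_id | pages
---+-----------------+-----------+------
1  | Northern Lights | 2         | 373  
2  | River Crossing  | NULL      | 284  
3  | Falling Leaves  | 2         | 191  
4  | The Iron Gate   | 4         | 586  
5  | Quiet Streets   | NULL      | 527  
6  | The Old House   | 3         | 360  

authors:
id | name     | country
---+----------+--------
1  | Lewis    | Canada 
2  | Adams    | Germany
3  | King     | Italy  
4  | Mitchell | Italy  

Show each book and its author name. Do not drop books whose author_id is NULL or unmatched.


LEFT JOIN keeps every row from books (the left table); where author_id has no match in authors, the author columns become NULL. Walk through each book:
  - book 1 (Northern Lights): author_id=2 -> matches Adams
  - book 2 (River Crossing): author_id=NULL, no match -> kept with NULL
  - book 3 (Falling Leaves): author_id=2 -> matches Adams
  - book 4 (The Iron Gate): author_id=4 -> matches Mitchell
  - book 5 (Quiet Streets): author_id=NULL, no match -> kept with NULL
  - book 6 (The Old House): author_id=3 -> matches King
All 6 rows appear; 2 have NULL author.

SQL:
SELECT a.title, b.name AS author
FROM books a
LEFT JOIN authors b ON a.author_id = b.id

Result:
title           | author  
----------------+---------
Northern Lights | Adams   
River Crossing  | NULL    
Falling Leaves  | Adams   
The Iron Gate   | Mitchell
Quiet Streets   | NULL    
The Old House   | King    


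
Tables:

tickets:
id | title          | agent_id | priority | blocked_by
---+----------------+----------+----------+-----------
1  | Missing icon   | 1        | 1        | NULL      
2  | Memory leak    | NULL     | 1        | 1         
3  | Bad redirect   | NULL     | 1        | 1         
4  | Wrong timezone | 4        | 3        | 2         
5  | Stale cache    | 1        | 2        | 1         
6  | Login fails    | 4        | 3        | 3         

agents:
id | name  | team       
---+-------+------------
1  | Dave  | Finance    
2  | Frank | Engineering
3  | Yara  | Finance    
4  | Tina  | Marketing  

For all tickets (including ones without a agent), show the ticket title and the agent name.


LEFT JOIN keeps every row from tickets (the left table); where agent_id has no match in agents, the agent columns become NULL. Walk through each ticket:
  - ticket 1 (Missing icon): agent_id=1 -> matches Dave
  - ticket 2 (Memory leak): agent_id=NULL, no match -> kept with NULL
  - ticket 3 (Bad redirect): agent_id=NULL, no match -> kept with NULL
  - ticket 4 (Wrong timezone): agent_id=4 -> matches Tina
  - ticket 5 (Stale cache): agent_id=1 -> matches Dave
  - ticket 6 (Login fails): agent_id=4 -> matches Tina
All 6 rows appear; 2 have NULL agent.

SQL:
SELECT a.title, b.name AS agent
FROM tickets a
LEFT JOIN agents b ON a.agent_id = b.id

Result:
title          | agent
---------------+------
Missing icon   | Dave 
Memory leak    | NULL 
Bad redirect   | NULL 
Wrong timezone | Tina 
Stale cache    | Dave 
Login fails    | Tina 


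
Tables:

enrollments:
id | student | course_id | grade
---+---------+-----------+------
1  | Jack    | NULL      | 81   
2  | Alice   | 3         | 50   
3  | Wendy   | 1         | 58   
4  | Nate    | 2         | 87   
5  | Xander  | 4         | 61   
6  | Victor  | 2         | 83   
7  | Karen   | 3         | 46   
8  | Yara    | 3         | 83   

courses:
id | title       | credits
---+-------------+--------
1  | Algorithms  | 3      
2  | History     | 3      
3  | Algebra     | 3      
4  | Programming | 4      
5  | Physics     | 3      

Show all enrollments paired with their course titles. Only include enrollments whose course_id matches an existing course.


INNER JOIN keeps only enrollments rows whose course_id matches an id in courses. Walk through each enrollment:
  - enrollment 1 (Jack): course_id=NULL, no match -> dropped
  - enrollment 2 (Alice): course_id=3 -> matches Algebra
  - enrollment 3 (Wendy): course_id=1 -> matches Algorithms
  - enrollment 4 (Nate): course_id=2 -> matches History
  - enrollment 5 (Xander): course_id=4 -> matches Programming
  - enrollment 6 (Victor): course_id=2 -> matches History
  - enrollment 7 (Karen): course_id=3 -> matches Algebra
  - enrollment 8 (Yara): course_id=3 -> matches Algebra
So 1 of 8 rows is dropped.

SQL:
SELECT a.student, b.title AS course
FROM enrollments a
INNER JOIN courses b ON a.course_id = b.id

Result:
student | course     
--------+------------
Alice   | Algebra    
Wendy   | Algorithms 
Nate    | History    
Xander  | Programming
Victor  | History    
Karen   | Algebra    
Yara    | Algebra    


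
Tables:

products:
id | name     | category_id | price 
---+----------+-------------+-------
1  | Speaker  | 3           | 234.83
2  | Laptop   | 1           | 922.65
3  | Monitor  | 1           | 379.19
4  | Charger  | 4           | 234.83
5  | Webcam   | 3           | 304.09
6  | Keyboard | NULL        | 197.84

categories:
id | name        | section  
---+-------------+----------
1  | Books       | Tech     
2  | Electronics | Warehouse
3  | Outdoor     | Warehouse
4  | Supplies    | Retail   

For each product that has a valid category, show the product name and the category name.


INNER JOIN keeps only products rows whose category_id matches an id in categories. Walk through each product:
  - product 1 (Speaker): category_id=3 -> matches Outdoor
  - product 2 (Laptop): category_id=1 -> matches Books
  - product 3 (Monitor): category_id=1 -> matches Books
  - product 4 (Charger): category_id=4 -> matches Supplies
  - product 5 (Webcam): category_id=3 -> matches Outdoor
  - product 6 (Keyboard): category_id=NULL, no match -> dropped
So 1 of 6 rows is dropped.

SQL:
SELECT a.name, b.name AS category
FROM products a
INNER JOIN categories b ON a.category_id = b.id

Result:
name    | category
--------+---------
Speaker | Outdoor 
Laptop  | Books   
Monitor | Books   
Charger | Supplies
Webcam  | Outdoor 


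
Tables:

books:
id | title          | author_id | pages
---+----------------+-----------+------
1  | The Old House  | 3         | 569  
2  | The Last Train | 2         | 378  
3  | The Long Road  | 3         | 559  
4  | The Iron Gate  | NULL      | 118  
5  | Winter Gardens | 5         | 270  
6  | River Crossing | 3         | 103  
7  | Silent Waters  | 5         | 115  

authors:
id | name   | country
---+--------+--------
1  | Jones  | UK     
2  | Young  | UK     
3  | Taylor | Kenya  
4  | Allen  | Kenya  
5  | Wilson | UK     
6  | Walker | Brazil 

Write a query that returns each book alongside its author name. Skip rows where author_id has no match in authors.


INNER JOIN keeps only books rows whose author_id matches an id in authors. Walk through each book:
  - book 1 (The Old House): author_id=3 -> matches Taylor
  - book 2 (The Last Train): author_id=2 -> matches Young
  - book 3 (The Long Road): author_id=3 -> matches Taylor
  - book 4 (The Iron Gate): author_id=NULL, no match -> dropped
  - book 5 (Winter Gardens): author_id=5 -> matches Wilson
  - book 6 (River Crossing): author_id=3 -> matches Taylor
  - book 7 (Silent Waters): author_id=5 -> matches Wilson
So 1 of 7 rows is dropped.

SQL:
SELECT a.title, b.name AS author
FROM books a
INNER JOIN authors b ON a.author_id = b.id

Result:
title          | author
---------------+-------
The Old House  | Taylor
The Last Train | Young 
The Long Road  | Taylor
Winter Gardens | Wilson
River Crossing | Taylor
Silent Waters  | Wilson


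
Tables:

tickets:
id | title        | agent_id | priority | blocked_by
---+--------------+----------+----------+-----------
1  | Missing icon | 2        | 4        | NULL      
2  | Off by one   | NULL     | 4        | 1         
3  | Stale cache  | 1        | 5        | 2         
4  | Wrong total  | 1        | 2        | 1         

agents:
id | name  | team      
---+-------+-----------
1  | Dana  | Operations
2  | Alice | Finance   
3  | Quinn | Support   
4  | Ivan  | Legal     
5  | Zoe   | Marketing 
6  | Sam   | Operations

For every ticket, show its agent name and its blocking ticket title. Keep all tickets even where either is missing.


Two LEFT JOINs from the same base table tickets: one to agents via agent_id, one to tickets itself via blocked_by. Both are LEFT so every ticket is preserved.
Match against agents:
  - ticket 1 (Missing icon): agent_id=2 -> matches Alice
  - ticket 2 (Off by one): agent_id=NULL, no match -> kept with NULL
  - ticket 3 (Stale cache): agent_id=1 -> matches Dana
  - ticket 4 (Wrong total): agent_id=1 -> matches Dana
Match against tickets (self):
  - ticket 1 (Missing icon): blocked_by=NULL -> NULL
  - ticket 2 (Off by one): blocked_by=1 -> Missing icon
  - ticket 3 (Stale cache): blocked_by=2 -> Off by one
  - ticket 4 (Wrong total): blocked_by=1 -> Missing icon

SQL:
SELECT a.title, b.name AS agent, c.title AS blocked_by
FROM tickets a
LEFT JOIN agents b ON a.agent_id = b.id
LEFT JOIN tickets c ON a.blocked_by = c.id

Result:
title        | agent | blocked_by  
-------------+-------+-------------
Missing icon | Alice | NULL        
Off by one   | NULL  | Missing icon
Stale cache  | Dana  | Off by one  
Wrong total  | Dana  | Missing icon


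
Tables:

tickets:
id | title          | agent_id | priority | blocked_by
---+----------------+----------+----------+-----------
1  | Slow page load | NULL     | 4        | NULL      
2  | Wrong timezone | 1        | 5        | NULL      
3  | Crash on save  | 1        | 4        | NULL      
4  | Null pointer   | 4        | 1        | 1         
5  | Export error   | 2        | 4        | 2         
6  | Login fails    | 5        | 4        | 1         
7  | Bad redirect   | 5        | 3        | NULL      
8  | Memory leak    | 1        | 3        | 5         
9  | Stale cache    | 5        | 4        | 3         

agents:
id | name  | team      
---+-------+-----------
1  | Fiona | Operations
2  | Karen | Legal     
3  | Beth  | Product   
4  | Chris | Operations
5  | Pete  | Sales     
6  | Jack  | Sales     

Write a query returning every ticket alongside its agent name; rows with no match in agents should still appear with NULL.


LEFT JOIN keeps every row from tickets (the left table); where agent_id has no match in agents, the agent columns become NULL. Walk through each ticket:
  - ticket 1 (Slow page load): agent_id=NULL, no match -> kept with NULL
  - ticket 2 (Wrong timezone): agent_id=1 -> matches Fiona
  - ticket 3 (Crash on save): agent_id=1 -> matches Fiona
  - ticket 4 (Null pointer): agent_id=4 -> matches Chris
  - ticket 5 (Export error): agent_id=2 -> matches Karen
  - ticket 6 (Login fails): agent_id=5 -> matches Pete
  - ticket 7 (Bad redirect): agent_id=5 -> matches Pete
  - ticket 8 (Memory leak): agent_id=1 -> matches Fiona
  - ticket 9 (Stale cache): agent_id=5 -> matches Pete
All 9 rows appear; 1 has NULL agent.

SQL:
SELECT a.title, b.name AS agent
FROM tickets a
LEFT JOIN agents b ON a.agent_id = b.id

Result:
title          | agent
---------------+------
Slow page load | NULL 
Wrong timezone | Fiona
Crash on save  | Fiona
Null pointer   | Chris
Export error   | Karen
Login fails    | Pete 
Bad redirect   | Pete 
Memory leak    | Fiona
Stale cache    | Pete 


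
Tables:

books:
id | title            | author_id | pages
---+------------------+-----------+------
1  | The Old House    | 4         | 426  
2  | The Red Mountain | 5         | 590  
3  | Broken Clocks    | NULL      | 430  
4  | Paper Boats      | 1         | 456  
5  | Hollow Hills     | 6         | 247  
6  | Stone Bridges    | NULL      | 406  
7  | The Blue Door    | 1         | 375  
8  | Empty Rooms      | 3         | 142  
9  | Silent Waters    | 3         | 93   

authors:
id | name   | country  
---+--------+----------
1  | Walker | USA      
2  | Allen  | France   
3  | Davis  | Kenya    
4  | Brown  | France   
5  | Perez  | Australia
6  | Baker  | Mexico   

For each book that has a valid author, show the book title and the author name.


INNER JOIN keeps only books rows whose author_id matches an id in authors. Walk through each book:
  - book 1 (The Old House): author_id=4 -> matches Brown
  - book 2 (The Red Mountain): author_id=5 -> matches Perez
  - book 3 (Broken Clocks): author_id=NULL, no match -> dropped
  - book 4 (Paper Boats): author_id=1 -> matches Walker
  - book 5 (Hollow Hills): author_id=6 -> matches Baker
  - book 6 (Stone Bridges): author_id=NULL, no match -> dropped
  - book 7 (The Blue Door): author_id=1 -> matches Walker
  - book 8 (Empty Rooms): author_id=3 -> matches Davis
  - book 9 (Silent Waters): author_id=3 -> matches Davis
So 2 of 9 rows are dropped.

SQL:
SELECT a.title, b.name AS author
FROM books a
INNER JOIN authors b ON a.author_id = b.id

Result:
title            | author
-----------------+-------
The Old House    | Brown 
The Red Mountain | Perez 
Paper Boats      | Walker
Hollow Hills     | Baker 
The Blue Door    | Walker
Empty Rooms      | Davis 
Silent Waters    | Davis 


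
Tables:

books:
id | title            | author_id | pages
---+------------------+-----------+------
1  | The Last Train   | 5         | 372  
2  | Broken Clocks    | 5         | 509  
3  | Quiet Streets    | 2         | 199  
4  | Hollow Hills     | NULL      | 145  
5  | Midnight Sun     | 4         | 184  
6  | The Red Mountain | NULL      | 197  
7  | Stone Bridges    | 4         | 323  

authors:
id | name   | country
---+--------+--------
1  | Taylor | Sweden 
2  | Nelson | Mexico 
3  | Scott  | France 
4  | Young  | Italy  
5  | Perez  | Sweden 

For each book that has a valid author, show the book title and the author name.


INNER JOIN keeps only books rows whose author_id matches an id in authors. Walk through each book:
  - book 1 (The Last Train): author_id=5 -> matches Perez
  - book 2 (Broken Clocks): author_id=5 -> matches Perez
  - book 3 (Quiet Streets): author_id=2 -> matches Nelson
  - book 4 (Hollow Hills): author_id=NULL, no match -> dropped
  - book 5 (Midnight Sun): author_id=4 -> matches Young
  - book 6 (The Red Mountain): author_id=NULL, no match -> dropped
  - book 7 (Stone Bridges): author_id=4 -> matches Young
So 2 of 7 rows are dropped.

SQL:
SELECT a.title, b.name AS author
FROM books a
INNER JOIN authors b ON a.author_id = b.id

Result:
title          | author
---------------+-------
The Last Train | Perez 
Broken Clocks  | Perez 
Quiet Streets  | Nelson
Midnight Sun   | Young 
Stone Bridges  | Young 


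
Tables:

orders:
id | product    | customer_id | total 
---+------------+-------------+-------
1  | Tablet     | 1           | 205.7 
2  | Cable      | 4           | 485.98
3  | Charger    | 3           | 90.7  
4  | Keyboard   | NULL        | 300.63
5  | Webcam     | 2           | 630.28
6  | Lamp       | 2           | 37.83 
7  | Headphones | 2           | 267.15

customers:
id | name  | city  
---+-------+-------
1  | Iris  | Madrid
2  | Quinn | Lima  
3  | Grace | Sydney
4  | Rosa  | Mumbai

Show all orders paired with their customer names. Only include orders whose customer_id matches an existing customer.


INNER JOIN keeps only orders rows whose customer_id matches an id in customers. Walk through each order:
  - order 1 (Tablet): customer_id=1 -> matches Iris
  - order 2 (Cable): customer_id=4 -> matches Rosa
  - order 3 (Charger): customer_id=3 -> matches Grace
  - order 4 (Keyboard): customer_id=NULL, no match -> dropped
  - order 5 (Webcam): customer_id=2 -> matches Quinn
  - order 6 (Lamp): customer_id=2 -> matches Quinn
  - order 7 (Headphones): customer_id=2 -> matches Quinn
So 1 of 7 rows is dropped.

SQL:
SELECT a.product, b.name AS customer
FROM orders a
INNER JOIN customers b ON a.customer_id = b.id

Result:
product    | customer
-----------+---------
Tablet     | Iris    
Cable      | Rosa    
Charger    | Grace   
Webcam     | Quinn   
Lamp       | Quinn   
Headphones | Quinn   


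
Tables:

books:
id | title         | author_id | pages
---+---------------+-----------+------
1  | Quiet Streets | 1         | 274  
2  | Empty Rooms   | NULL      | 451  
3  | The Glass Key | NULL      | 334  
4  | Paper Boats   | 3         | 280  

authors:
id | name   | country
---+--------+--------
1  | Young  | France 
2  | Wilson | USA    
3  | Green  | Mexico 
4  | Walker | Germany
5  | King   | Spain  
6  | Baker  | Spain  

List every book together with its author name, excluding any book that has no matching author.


INNER JOIN keeps only books rows whose author_id matches an id in authors. Walk through each book:
  - book 1 (Quiet Streets): author_id=1 -> matches Young
  - book 2 (Empty Rooms): author_id=NULL, no match -> dropped
  - book 3 (The Glass Key): author_id=NULL, no match -> dropped
  - book 4 (Paper Boats): author_id=3 -> matches Green
So 2 of 4 rows are dropped.

SQL:
SELECT a.title, b.name AS author
FROM books a
INNER JOIN authors b ON a.author_id = b.id

Result:
title         | author
--------------+-------
Quiet Streets | Young 
Paper Boats   | Green 


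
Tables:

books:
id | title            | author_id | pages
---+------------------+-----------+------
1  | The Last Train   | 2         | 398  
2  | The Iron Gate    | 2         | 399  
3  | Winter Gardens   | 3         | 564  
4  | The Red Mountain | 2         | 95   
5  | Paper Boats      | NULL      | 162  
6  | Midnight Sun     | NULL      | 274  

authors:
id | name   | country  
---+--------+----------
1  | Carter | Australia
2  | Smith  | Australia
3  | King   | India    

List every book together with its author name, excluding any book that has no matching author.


INNER JOIN keeps only books rows whose author_id matches an id in authors. Walk through each book:
  - book 1 (The Last Train): author_id=2 -> matches Smith
  - book 2 (The Iron Gate): author_id=2 -> matches Smith
  - book 3 (Winter Gardens): author_id=3 -> matches King
  - book 4 (The Red Mountain): author_id=2 -> matches Smith
  - book 5 (Paper Boats): author_id=NULL, no match -> dropped
  - book 6 (Midnight Sun): author_id=NULL, no match -> dropped
So 2 of 6 rows are dropped.

SQL:
SELECT a.title, b.name AS author
FROM books a
INNER JOIN authors b ON a.author_id = b.id

Result:
title            | author
-----------------+-------
The Last Train   | Smith 
The Iron Gate    | Smith 
Winter Gardens   | King  
The Red Mountain | Smith 


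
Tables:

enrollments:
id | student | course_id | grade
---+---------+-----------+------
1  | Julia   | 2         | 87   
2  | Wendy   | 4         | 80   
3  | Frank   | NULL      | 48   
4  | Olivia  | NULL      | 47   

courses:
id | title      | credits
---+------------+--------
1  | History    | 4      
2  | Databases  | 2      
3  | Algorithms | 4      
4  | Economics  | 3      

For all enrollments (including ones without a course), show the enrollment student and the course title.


LEFT JOIN keeps every row from enrollments (the left table); where course_id has no match in courses, the course columns become NULL. Walk through each enrollment:
  - enrollment 1 (Julia): course_id=2 -> matches Databases
  - enrollment 2 (Wendy): course_id=4 -> matches Economics
  - enrollment 3 (Frank): course_id=NULL, no match -> kept with NULL
  - enrollment 4 (Olivia): course_id=NULL, no match -> kept with NULL
All 4 rows appear; 2 have NULL course.

SQL:
SELECT a.student, b.title AS course
FROM enrollments a
LEFT JOIN courses b ON a.course_id = b.id

Result:
student | course   
--------+----------
Julia   | Databases
Wendy   | Economics
Frank   | NULL     
Olivia  | NULL     


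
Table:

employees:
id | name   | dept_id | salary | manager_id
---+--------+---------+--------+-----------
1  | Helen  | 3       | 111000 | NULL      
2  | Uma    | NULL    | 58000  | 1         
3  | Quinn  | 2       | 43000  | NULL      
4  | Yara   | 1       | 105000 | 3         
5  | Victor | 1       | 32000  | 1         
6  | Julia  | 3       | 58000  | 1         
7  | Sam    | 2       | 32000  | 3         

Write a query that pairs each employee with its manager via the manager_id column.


This is a self-join: employees is joined to a second copy of itself, matching each row's manager_id to another row's id. Use LEFT JOIN so rows with manager_id=NULL are kept.
  - employee 1 (Helen): manager_id=NULL -> NULL
  - employee 2 (Uma): manager_id=1 -> Helen
  - employee 3 (Quinn): manager_id=NULL -> NULL
  - employee 4 (Yara): manager_id=3 -> Quinn
  - employee 5 (Victor): manager_id=1 -> Helen
  - employee 6 (Julia): manager_id=1 -> Helen
  - employee 7 (Sam): manager_id=3 -> Quinn

SQL:
SELECT a.name AS item, b.name AS manager
FROM employees a
LEFT JOIN employees b ON a.manager_id = b.id

Result:
item   | manager
-------+--------
Helen  | NULL   
Uma    | Helen  
Quinn  | NULL   
Yara   | Quinn  
Victor | Helen  
Julia  | Helen  
Sam    | Quinn  


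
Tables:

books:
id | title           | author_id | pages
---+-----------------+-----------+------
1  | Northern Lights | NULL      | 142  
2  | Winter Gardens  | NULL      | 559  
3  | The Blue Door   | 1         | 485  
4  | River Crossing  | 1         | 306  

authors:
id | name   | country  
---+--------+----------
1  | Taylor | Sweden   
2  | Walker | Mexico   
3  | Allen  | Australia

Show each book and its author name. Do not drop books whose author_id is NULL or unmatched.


LEFT JOIN keeps every row from books (the left table); where author_id has no match in authors, the author columns become NULL. Walk through each book:
  - book 1 (Northern Lights): author_id=NULL, no match -> kept with NULL
  - book 2 (Winter Gardens): author_id=NULL, no match -> kept with NULL
  - book 3 (The Blue Door): author_id=1 -> matches Taylor
  - book 4 (River Crossing): author_id=1 -> matches Taylor
All 4 rows appear; 2 have NULL author.

SQL:
SELECT a.title, b.name AS author
FROM books a
LEFT JOIN authors b ON a.author_id = b.id

Result:
title           | author
----------------+-------
Northern Lights | NULL  
Winter Gardens  | NULL  
The Blue Door   | Taylor
River Crossing  | Taylor


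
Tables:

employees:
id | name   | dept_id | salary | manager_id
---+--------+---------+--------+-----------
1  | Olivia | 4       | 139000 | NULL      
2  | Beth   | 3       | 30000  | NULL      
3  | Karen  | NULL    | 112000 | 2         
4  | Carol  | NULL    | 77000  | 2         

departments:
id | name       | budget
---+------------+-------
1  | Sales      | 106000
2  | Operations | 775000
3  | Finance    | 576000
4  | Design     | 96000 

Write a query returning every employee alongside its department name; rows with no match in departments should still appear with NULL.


LEFT JOIN keeps every row from employees (the left table); where dept_id has no match in departments, the department columns become NULL. Walk through each employee:
  - employee 1 (Olivia): dept_id=4 -> matches Design
  - employee 2 (Beth): dept_id=3 -> matches Finance
  - employee 3 (Karen): dept_id=NULL, no match -> kept with NULL
  - employee 4 (Carol): dept_id=NULL, no match -> kept with NULL
All 4 rows appear; 2 have NULL department.

SQL:
SELECT a.name, b.name AS department
FROM employees a
LEFT JOIN departments b ON a.dept_id = b.id

Result:
name   | department
-------+-----------
Olivia | Design    
Beth   | Finance   
Karen  | NULL      
Carol  | NULL      


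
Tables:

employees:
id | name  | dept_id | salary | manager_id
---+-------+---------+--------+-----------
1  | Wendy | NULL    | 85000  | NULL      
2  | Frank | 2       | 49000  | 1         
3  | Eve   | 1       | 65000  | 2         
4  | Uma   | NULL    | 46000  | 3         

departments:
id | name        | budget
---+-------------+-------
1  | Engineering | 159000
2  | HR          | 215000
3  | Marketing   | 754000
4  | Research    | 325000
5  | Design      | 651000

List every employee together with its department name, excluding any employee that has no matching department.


INNER JOIN keeps only employees rows whose dept_id matches an id in departments. Walk through each employee:
  - employee 1 (Wendy): dept_id=NULL, no match -> dropped
  - employee 2 (Frank): dept_id=2 -> matches HR
  - employee 3 (Eve): dept_id=1 -> matches Engineering
  - employee 4 (Uma): dept_id=NULL, no match -> dropped
So 2 of 4 rows are dropped.

SQL:
SELECT a.name, b.name AS department
FROM employees a
INNER JOIN departments b ON a.dept_id = b.id

Result:
name  | department 
------+------------
Frank | HR         
Eve   | Engineering


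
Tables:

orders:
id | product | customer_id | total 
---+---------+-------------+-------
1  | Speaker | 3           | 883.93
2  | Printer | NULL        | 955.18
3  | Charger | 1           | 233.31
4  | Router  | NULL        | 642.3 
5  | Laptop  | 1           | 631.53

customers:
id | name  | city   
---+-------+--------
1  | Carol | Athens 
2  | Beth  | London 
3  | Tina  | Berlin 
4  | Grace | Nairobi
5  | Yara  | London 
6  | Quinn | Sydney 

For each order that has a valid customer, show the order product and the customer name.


INNER JOIN keeps only orders rows whose customer_id matches an id in customers. Walk through each order:
  - order 1 (Speaker): customer_id=3 -> matches Tina
  - order 2 (Printer): customer_id=NULL, no match -> dropped
  - order 3 (Charger): customer_id=1 -> matches Carol
  - order 4 (Router): customer_id=NULL, no match -> dropped
  - order 5 (Laptop): customer_id=1 -> matches Carol
So 2 of 5 rows are dropped.

SQL:
SELECT a.product, b.name AS customer
FROM orders a
INNER JOIN customers b ON a.customer_id = b.id

Result:
product | customer
--------+---------
Speaker | Tina    
Charger | Carol   
Laptop  | Carol   


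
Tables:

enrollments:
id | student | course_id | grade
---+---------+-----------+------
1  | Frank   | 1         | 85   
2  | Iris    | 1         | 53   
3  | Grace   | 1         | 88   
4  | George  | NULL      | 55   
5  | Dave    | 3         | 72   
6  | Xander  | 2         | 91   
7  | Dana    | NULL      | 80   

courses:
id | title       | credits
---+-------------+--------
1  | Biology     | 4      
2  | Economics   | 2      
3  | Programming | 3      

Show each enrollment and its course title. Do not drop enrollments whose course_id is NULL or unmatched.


LEFT JOIN keeps every row from enrollments (the left table); where course_id has no match in courses, the course columns become NULL. Walk through each enrollment:
  - enrollment 1 (Frank): course_id=1 -> matches Biology
  - enrollment 2 (Iris): course_id=1 -> matches Biology
  - enrollment 3 (Grace): course_id=1 -> matches Biology
  - enrollment 4 (George): course_id=NULL, no match -> kept with NULL
  - enrollment 5 (Dave): course_id=3 -> matches Programming
  - enrollment 6 (Xander): course_id=2 -> matches Economics
  - enrollment 7 (Dana): course_id=NULL, no match -> kept with NULL
All 7 rows appear; 2 have NULL course.

SQL:
SELECT a.student, b.title AS course
FROM enrollments a
LEFT JOIN courses b ON a.course_id = b.id

Result:
student | course     
--------+------------
Frank   | Biology    
Iris    | Biology    
Grace   | Biology    
George  | NULL       
Dave    | Programming
Xander  | Economics  
Dana    | NULL       


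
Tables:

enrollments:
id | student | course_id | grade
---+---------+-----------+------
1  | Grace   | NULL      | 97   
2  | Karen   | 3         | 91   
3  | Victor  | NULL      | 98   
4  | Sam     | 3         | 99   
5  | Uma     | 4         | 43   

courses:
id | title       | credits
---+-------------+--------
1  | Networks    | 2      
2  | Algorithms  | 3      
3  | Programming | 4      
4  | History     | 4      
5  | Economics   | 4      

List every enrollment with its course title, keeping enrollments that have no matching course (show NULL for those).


LEFT JOIN keeps every row from enrollments (the left table); where course_id has no match in courses, the course columns become NULL. Walk through each enrollment:
  - enrollment 1 (Grace): course_id=NULL, no match -> kept with NULL
  - enrollment 2 (Karen): course_id=3 -> matches Programming
  - enrollment 3 (Victor): course_id=NULL, no match -> kept with NULL
  - enrollment 4 (Sam): course_id=3 -> matches Programming
  - enrollment 5 (Uma): course_id=4 -> matches History
All 5 rows appear; 2 have NULL course.

SQL:
SELECT a.student, b.title AS course
FROM enrollments a
LEFT JOIN courses b ON a.course_id = b.id

Result:
student | course     
--------+------------
Grace   | NULL       
Karen   | Programming
Victor  | NULL       
Sam     | Programming
Uma     | History    


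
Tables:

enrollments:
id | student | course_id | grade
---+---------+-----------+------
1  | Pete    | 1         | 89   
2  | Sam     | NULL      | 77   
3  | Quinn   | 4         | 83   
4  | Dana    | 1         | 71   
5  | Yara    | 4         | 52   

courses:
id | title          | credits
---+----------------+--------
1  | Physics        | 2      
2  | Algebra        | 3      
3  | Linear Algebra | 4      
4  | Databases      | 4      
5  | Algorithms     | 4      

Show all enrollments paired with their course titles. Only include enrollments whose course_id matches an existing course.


INNER JOIN keeps only enrollments rows whose course_id matches an id in courses. Walk through each enrollment:
  - enrollment 1 (Pete): course_id=1 -> matches Physics
  - enrollment 2 (Sam): course_id=NULL, no match -> dropped
  - enrollment 3 (Quinn): course_id=4 -> matches Databases
  - enrollment 4 (Dana): course_id=1 -> matches Physics
  - enrollment 5 (Yara): course_id=4 -> matches Databases
So 1 of 5 rows is dropped.

SQL:
SELECT a.student, b.title AS course
FROM enrollments a
INNER JOIN courses b ON a.course_id = b.id

Result:
student | course   
--------+----------
Pete    | Physics  
Quinn   | Databases
Dana    | Physics  
Yara    | Databases


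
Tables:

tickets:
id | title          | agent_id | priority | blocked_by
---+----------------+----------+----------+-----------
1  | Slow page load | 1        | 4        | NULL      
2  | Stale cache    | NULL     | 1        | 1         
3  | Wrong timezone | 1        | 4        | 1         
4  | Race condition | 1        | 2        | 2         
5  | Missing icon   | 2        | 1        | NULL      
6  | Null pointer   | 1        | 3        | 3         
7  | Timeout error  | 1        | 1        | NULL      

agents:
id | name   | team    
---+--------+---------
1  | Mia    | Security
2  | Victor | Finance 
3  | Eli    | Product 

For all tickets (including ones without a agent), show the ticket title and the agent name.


LEFT JOIN keeps every row from tickets (the left table); where agent_id has no match in agents, the agent columns become NULL. Walk through each ticket:
  - ticket 1 (Slow page load): agent_id=1 -> matches Mia
  - ticket 2 (Stale cache): agent_id=NULL, no match -> kept with NULL
  - ticket 3 (Wrong timezone): agent_id=1 -> matches Mia
  - ticket 4 (Race condition): agent_id=1 -> matches Mia
  - ticket 5 (Missing icon): agent_id=2 -> matches Victor
  - ticket 6 (Null pointer): agent_id=1 -> matches Mia
  - ticket 7 (Timeout error): agent_id=1 -> matches Mia
All 7 rows appear; 1 has NULL agent.

SQL:
SELECT a.title, b.name AS agent
FROM tickets a
LEFT JOIN agents b ON a.agent_id = b.id

Result:
title          | agent 
---------------+-------
Slow page load | Mia   
Stale cache    | NULL  
Wrong timezone | Mia   
Race condition | Mia   
Missing icon   | Victor
Null pointer   | Mia   
Timeout error  | Mia   


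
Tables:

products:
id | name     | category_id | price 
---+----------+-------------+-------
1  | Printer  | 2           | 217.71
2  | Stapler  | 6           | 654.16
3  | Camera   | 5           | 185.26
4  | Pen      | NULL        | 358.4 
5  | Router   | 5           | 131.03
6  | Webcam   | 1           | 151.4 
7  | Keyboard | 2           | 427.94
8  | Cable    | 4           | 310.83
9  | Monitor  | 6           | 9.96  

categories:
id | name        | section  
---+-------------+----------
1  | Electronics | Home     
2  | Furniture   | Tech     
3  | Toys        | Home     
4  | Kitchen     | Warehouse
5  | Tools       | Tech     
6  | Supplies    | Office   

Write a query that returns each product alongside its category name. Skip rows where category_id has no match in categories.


INNER JOIN keeps only products rows whose category_id matches an id in categories. Walk through each product:
  - product 1 (Printer): category_id=2 -> matches Furniture
  - product 2 (Stapler): category_id=6 -> matches Supplies
  - product 3 (Camera): category_id=5 -> matches Tools
  - product 4 (Pen): category_id=NULL, no match -> dropped
  - product 5 (Router): category_id=5 -> matches Tools
  - product 6 (Webcam): category_id=1 -> matches Electronics
  - product 7 (Keyboard): category_id=2 -> matches Furniture
  - product 8 (Cable): category_id=4 -> matches Kitchen
  - product 9 (Monitor): category_id=6 -> matches Supplies
So 1 of 9 rows is dropped.

SQL:
SELECT a.name, b.name AS category
FROM products a
INNER JOIN categories b ON a.category_id = b.id

Result:
name     | category   
---------+------------
Printer  | Furniture  
Stapler  | Supplies   
Camera   | Tools      
Router   | Tools      
Webcam   | Electronics
Keyboard | Furniture  
Cable    | Kitchen    
Monitor  | Supplies   


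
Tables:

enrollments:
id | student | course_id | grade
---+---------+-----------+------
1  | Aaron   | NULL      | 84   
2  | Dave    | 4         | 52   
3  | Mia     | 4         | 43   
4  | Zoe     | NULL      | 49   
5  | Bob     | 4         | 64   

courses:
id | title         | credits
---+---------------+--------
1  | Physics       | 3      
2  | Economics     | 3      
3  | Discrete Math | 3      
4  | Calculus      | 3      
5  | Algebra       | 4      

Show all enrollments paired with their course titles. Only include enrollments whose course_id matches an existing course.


INNER JOIN keeps only enrollments rows whose course_id matches an id in courses. Walk through each enrollment:
  - enrollment 1 (Aaron): course_id=NULL, no match -> dropped
  - enrollment 2 (Dave): course_id=4 -> matches Calculus
  - enrollment 3 (Mia): course_id=4 -> matches Calculus
  - enrollment 4 (Zoe): course_id=NULL, no match -> dropped
  - enrollment 5 (Bob): course_id=4 -> matches Calculus
So 2 of 5 rows are dropped.

SQL:
SELECT a.student, b.title AS course
FROM enrollments a
INNER JOIN courses b ON a.course_id = b.id

Result:
student | course  
--------+---------
Dave    | Calculus
Mia     | Calculus
Bob     | Calculus
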